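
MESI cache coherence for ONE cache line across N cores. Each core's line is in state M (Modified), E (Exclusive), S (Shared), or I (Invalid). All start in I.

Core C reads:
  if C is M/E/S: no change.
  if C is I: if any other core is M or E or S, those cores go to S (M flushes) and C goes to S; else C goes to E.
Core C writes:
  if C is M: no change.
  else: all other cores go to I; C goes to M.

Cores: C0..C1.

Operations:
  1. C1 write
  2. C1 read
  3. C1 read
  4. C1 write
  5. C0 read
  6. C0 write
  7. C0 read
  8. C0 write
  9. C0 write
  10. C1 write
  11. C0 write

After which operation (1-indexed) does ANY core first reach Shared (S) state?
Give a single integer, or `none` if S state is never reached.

Op 1: C1 write [C1 write: invalidate none -> C1=M] -> [I,M]
Op 2: C1 read [C1 read: already in M, no change] -> [I,M]
Op 3: C1 read [C1 read: already in M, no change] -> [I,M]
Op 4: C1 write [C1 write: already M (modified), no change] -> [I,M]
Op 5: C0 read [C0 read from I: others=['C1=M'] -> C0=S, others downsized to S] -> [S,S]
  -> First S state at op 5; remaining ops need not be traced.

Answer: 5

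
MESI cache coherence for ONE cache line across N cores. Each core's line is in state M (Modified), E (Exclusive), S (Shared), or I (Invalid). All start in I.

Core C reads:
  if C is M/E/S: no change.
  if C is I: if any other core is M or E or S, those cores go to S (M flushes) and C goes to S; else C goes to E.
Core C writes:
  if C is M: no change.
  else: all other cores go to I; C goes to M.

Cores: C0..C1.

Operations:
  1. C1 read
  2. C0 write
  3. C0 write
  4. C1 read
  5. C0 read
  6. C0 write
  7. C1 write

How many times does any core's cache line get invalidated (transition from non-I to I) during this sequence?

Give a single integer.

Op 1: C1 read [C1 read from I: no other sharers -> C1=E (exclusive)] -> [I,E] (invalidations this op: 0; running total: 0)
Op 2: C0 write [C0 write: invalidate ['C1=E'] -> C0=M] -> [M,I] (invalidations this op: 1; running total: 1)
Op 3: C0 write [C0 write: already M (modified), no change] -> [M,I] (invalidations this op: 0; running total: 1)
Op 4: C1 read [C1 read from I: others=['C0=M'] -> C1=S, others downsized to S] -> [S,S] (invalidations this op: 0; running total: 1)
Op 5: C0 read [C0 read: already in S, no change] -> [S,S] (invalidations this op: 0; running total: 1)
Op 6: C0 write [C0 write: invalidate ['C1=S'] -> C0=M] -> [M,I] (invalidations this op: 1; running total: 2)
Op 7: C1 write [C1 write: invalidate ['C0=M'] -> C1=M] -> [I,M] (invalidations this op: 1; running total: 3)

Answer: 3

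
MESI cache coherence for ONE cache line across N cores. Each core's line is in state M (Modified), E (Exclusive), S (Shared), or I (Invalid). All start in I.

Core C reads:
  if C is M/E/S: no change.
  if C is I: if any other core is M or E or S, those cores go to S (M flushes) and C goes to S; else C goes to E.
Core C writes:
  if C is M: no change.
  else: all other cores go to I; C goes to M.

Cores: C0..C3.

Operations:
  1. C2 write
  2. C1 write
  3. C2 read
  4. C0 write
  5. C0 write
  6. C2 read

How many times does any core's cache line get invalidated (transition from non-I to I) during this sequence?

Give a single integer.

Answer: 3

Derivation:
Op 1: C2 write [C2 write: invalidate none -> C2=M] -> [I,I,M,I] (invalidations this op: 0; running total: 0)
Op 2: C1 write [C1 write: invalidate ['C2=M'] -> C1=M] -> [I,M,I,I] (invalidations this op: 1; running total: 1)
Op 3: C2 read [C2 read from I: others=['C1=M'] -> C2=S, others downsized to S] -> [I,S,S,I] (invalidations this op: 0; running total: 1)
Op 4: C0 write [C0 write: invalidate ['C1=S', 'C2=S'] -> C0=M] -> [M,I,I,I] (invalidations this op: 2; running total: 3)
Op 5: C0 write [C0 write: already M (modified), no change] -> [M,I,I,I] (invalidations this op: 0; running total: 3)
Op 6: C2 read [C2 read from I: others=['C0=M'] -> C2=S, others downsized to S] -> [S,I,S,I] (invalidations this op: 0; running total: 3)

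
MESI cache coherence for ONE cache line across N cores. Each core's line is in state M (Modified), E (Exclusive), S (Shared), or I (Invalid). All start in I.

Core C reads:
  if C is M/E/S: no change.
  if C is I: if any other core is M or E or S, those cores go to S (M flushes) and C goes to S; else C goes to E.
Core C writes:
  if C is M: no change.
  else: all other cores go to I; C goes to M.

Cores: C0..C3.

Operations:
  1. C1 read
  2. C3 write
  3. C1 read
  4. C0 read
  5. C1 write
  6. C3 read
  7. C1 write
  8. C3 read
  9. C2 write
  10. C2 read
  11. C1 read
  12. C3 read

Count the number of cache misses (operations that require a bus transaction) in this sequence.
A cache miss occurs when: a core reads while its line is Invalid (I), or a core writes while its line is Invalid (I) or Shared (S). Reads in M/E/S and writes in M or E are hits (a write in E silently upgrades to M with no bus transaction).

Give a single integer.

Answer: 11

Derivation:
Op 1: C1 read [C1 read from I: no other sharers -> C1=E (exclusive)] -> [I,E,I,I] [MISS #1: read from I]
Op 2: C3 write [C3 write: invalidate ['C1=E'] -> C3=M] -> [I,I,I,M] [MISS #2: write from I]
Op 3: C1 read [C1 read from I: others=['C3=M'] -> C1=S, others downsized to S] -> [I,S,I,S] [MISS #3: read from I]
Op 4: C0 read [C0 read from I: others=['C1=S', 'C3=S'] -> C0=S, others downsized to S] -> [S,S,I,S] [MISS #4: read from I]
Op 5: C1 write [C1 write: invalidate ['C0=S', 'C3=S'] -> C1=M] -> [I,M,I,I] [MISS #5: write from S]
Op 6: C3 read [C3 read from I: others=['C1=M'] -> C3=S, others downsized to S] -> [I,S,I,S] [MISS #6: read from I]
Op 7: C1 write [C1 write: invalidate ['C3=S'] -> C1=M] -> [I,M,I,I] [MISS #7: write from S]
Op 8: C3 read [C3 read from I: others=['C1=M'] -> C3=S, others downsized to S] -> [I,S,I,S] [MISS #8: read from I]
Op 9: C2 write [C2 write: invalidate ['C1=S', 'C3=S'] -> C2=M] -> [I,I,M,I] [MISS #9: write from I]
Op 10: C2 read [C2 read: already in M, no change] -> [I,I,M,I] [hit: read from M]
Op 11: C1 read [C1 read from I: others=['C2=M'] -> C1=S, others downsized to S] -> [I,S,S,I] [MISS #10: read from I]
Op 12: C3 read [C3 read from I: others=['C1=S', 'C2=S'] -> C3=S, others downsized to S] -> [I,S,S,S] [MISS #11: read from I]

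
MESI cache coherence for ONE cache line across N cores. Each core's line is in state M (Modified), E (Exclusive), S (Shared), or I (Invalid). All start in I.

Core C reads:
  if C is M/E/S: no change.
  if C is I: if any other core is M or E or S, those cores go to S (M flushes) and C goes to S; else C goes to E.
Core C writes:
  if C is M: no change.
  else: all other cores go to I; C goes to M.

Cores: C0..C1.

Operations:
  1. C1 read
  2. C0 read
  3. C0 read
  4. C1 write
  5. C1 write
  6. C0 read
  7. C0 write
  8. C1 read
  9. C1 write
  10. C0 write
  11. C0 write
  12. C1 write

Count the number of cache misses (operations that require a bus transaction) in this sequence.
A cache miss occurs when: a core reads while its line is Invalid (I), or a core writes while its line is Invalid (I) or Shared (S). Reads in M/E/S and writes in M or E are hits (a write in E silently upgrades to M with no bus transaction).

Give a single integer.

Op 1: C1 read [C1 read from I: no other sharers -> C1=E (exclusive)] -> [I,E] [MISS #1: read from I]
Op 2: C0 read [C0 read from I: others=['C1=E'] -> C0=S, others downsized to S] -> [S,S] [MISS #2: read from I]
Op 3: C0 read [C0 read: already in S, no change] -> [S,S] [hit: read from S]
Op 4: C1 write [C1 write: invalidate ['C0=S'] -> C1=M] -> [I,M] [MISS #3: write from S]
Op 5: C1 write [C1 write: already M (modified), no change] -> [I,M] [hit: write from M]
Op 6: C0 read [C0 read from I: others=['C1=M'] -> C0=S, others downsized to S] -> [S,S] [MISS #4: read from I]
Op 7: C0 write [C0 write: invalidate ['C1=S'] -> C0=M] -> [M,I] [MISS #5: write from S]
Op 8: C1 read [C1 read from I: others=['C0=M'] -> C1=S, others downsized to S] -> [S,S] [MISS #6: read from I]
Op 9: C1 write [C1 write: invalidate ['C0=S'] -> C1=M] -> [I,M] [MISS #7: write from S]
Op 10: C0 write [C0 write: invalidate ['C1=M'] -> C0=M] -> [M,I] [MISS #8: write from I]
Op 11: C0 write [C0 write: already M (modified), no change] -> [M,I] [hit: write from M]
Op 12: C1 write [C1 write: invalidate ['C0=M'] -> C1=M] -> [I,M] [MISS #9: write from I]

Answer: 9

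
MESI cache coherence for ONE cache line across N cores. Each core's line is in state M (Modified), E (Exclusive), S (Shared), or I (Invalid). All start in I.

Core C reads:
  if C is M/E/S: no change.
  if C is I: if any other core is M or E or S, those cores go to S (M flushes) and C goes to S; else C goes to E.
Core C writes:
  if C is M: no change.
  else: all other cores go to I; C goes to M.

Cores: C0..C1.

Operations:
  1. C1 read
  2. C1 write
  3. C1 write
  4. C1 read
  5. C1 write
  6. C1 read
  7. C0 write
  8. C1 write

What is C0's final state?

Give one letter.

Answer: I

Derivation:
Op 1: C1 read [C1 read from I: no other sharers -> C1=E (exclusive)] -> [I,E]
Op 2: C1 write [C1 write: invalidate none -> C1=M] -> [I,M]
Op 3: C1 write [C1 write: already M (modified), no change] -> [I,M]
Op 4: C1 read [C1 read: already in M, no change] -> [I,M]
Op 5: C1 write [C1 write: already M (modified), no change] -> [I,M]
Op 6: C1 read [C1 read: already in M, no change] -> [I,M]
Op 7: C0 write [C0 write: invalidate ['C1=M'] -> C0=M] -> [M,I]
Op 8: C1 write [C1 write: invalidate ['C0=M'] -> C1=M] -> [I,M]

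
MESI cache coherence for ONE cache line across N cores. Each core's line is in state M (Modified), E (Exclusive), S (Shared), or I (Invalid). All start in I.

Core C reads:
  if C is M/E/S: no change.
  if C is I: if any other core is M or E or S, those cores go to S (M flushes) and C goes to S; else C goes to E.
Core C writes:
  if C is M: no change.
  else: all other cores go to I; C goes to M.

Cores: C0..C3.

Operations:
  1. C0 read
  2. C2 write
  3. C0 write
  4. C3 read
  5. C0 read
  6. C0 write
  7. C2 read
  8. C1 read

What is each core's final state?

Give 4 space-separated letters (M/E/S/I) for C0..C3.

Answer: S S S I

Derivation:
Op 1: C0 read [C0 read from I: no other sharers -> C0=E (exclusive)] -> [E,I,I,I]
Op 2: C2 write [C2 write: invalidate ['C0=E'] -> C2=M] -> [I,I,M,I]
Op 3: C0 write [C0 write: invalidate ['C2=M'] -> C0=M] -> [M,I,I,I]
Op 4: C3 read [C3 read from I: others=['C0=M'] -> C3=S, others downsized to S] -> [S,I,I,S]
Op 5: C0 read [C0 read: already in S, no change] -> [S,I,I,S]
Op 6: C0 write [C0 write: invalidate ['C3=S'] -> C0=M] -> [M,I,I,I]
Op 7: C2 read [C2 read from I: others=['C0=M'] -> C2=S, others downsized to S] -> [S,I,S,I]
Op 8: C1 read [C1 read from I: others=['C0=S', 'C2=S'] -> C1=S, others downsized to S] -> [S,S,S,I]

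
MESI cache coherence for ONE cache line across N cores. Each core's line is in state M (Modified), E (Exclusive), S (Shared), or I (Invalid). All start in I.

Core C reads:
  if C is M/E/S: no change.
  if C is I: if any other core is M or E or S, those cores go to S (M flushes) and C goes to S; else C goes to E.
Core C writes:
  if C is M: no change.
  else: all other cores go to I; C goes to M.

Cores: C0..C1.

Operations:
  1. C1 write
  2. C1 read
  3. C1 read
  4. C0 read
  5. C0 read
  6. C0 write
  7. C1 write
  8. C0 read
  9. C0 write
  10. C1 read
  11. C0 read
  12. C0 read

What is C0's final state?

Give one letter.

Answer: S

Derivation:
Op 1: C1 write [C1 write: invalidate none -> C1=M] -> [I,M]
Op 2: C1 read [C1 read: already in M, no change] -> [I,M]
Op 3: C1 read [C1 read: already in M, no change] -> [I,M]
Op 4: C0 read [C0 read from I: others=['C1=M'] -> C0=S, others downsized to S] -> [S,S]
Op 5: C0 read [C0 read: already in S, no change] -> [S,S]
Op 6: C0 write [C0 write: invalidate ['C1=S'] -> C0=M] -> [M,I]
Op 7: C1 write [C1 write: invalidate ['C0=M'] -> C1=M] -> [I,M]
Op 8: C0 read [C0 read from I: others=['C1=M'] -> C0=S, others downsized to S] -> [S,S]
Op 9: C0 write [C0 write: invalidate ['C1=S'] -> C0=M] -> [M,I]
Op 10: C1 read [C1 read from I: others=['C0=M'] -> C1=S, others downsized to S] -> [S,S]
Op 11: C0 read [C0 read: already in S, no change] -> [S,S]
Op 12: C0 read [C0 read: already in S, no change] -> [S,S]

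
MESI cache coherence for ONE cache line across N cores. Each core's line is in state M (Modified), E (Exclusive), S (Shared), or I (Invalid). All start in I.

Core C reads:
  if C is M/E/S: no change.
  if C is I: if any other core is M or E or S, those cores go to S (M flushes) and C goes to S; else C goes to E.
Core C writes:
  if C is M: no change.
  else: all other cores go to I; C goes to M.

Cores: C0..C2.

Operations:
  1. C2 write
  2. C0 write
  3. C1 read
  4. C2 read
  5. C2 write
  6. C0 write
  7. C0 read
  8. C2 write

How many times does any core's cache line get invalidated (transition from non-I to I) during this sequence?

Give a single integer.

Op 1: C2 write [C2 write: invalidate none -> C2=M] -> [I,I,M] (invalidations this op: 0; running total: 0)
Op 2: C0 write [C0 write: invalidate ['C2=M'] -> C0=M] -> [M,I,I] (invalidations this op: 1; running total: 1)
Op 3: C1 read [C1 read from I: others=['C0=M'] -> C1=S, others downsized to S] -> [S,S,I] (invalidations this op: 0; running total: 1)
Op 4: C2 read [C2 read from I: others=['C0=S', 'C1=S'] -> C2=S, others downsized to S] -> [S,S,S] (invalidations this op: 0; running total: 1)
Op 5: C2 write [C2 write: invalidate ['C0=S', 'C1=S'] -> C2=M] -> [I,I,M] (invalidations this op: 2; running total: 3)
Op 6: C0 write [C0 write: invalidate ['C2=M'] -> C0=M] -> [M,I,I] (invalidations this op: 1; running total: 4)
Op 7: C0 read [C0 read: already in M, no change] -> [M,I,I] (invalidations this op: 0; running total: 4)
Op 8: C2 write [C2 write: invalidate ['C0=M'] -> C2=M] -> [I,I,M] (invalidations this op: 1; running total: 5)

Answer: 5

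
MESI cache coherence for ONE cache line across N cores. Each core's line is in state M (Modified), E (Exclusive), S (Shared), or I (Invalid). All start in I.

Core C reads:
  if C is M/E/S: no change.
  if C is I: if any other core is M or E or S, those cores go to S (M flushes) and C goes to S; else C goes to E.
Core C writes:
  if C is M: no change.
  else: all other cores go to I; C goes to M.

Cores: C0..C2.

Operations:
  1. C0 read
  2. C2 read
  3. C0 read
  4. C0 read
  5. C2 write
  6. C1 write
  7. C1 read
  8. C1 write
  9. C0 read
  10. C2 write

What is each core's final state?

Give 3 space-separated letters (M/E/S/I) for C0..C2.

Op 1: C0 read [C0 read from I: no other sharers -> C0=E (exclusive)] -> [E,I,I]
Op 2: C2 read [C2 read from I: others=['C0=E'] -> C2=S, others downsized to S] -> [S,I,S]
Op 3: C0 read [C0 read: already in S, no change] -> [S,I,S]
Op 4: C0 read [C0 read: already in S, no change] -> [S,I,S]
Op 5: C2 write [C2 write: invalidate ['C0=S'] -> C2=M] -> [I,I,M]
Op 6: C1 write [C1 write: invalidate ['C2=M'] -> C1=M] -> [I,M,I]
Op 7: C1 read [C1 read: already in M, no change] -> [I,M,I]
Op 8: C1 write [C1 write: already M (modified), no change] -> [I,M,I]
Op 9: C0 read [C0 read from I: others=['C1=M'] -> C0=S, others downsized to S] -> [S,S,I]
Op 10: C2 write [C2 write: invalidate ['C0=S', 'C1=S'] -> C2=M] -> [I,I,M]

Answer: I I M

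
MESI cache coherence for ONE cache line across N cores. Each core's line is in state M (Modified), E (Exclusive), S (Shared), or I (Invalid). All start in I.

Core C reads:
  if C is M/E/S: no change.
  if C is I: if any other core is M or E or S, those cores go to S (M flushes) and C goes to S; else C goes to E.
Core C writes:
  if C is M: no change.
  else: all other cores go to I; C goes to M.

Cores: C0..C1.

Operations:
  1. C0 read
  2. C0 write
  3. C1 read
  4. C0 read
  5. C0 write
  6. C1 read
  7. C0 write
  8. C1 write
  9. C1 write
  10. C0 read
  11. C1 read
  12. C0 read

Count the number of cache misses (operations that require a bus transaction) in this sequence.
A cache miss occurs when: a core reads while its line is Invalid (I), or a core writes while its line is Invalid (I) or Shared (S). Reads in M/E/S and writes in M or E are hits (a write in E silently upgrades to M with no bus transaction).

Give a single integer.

Op 1: C0 read [C0 read from I: no other sharers -> C0=E (exclusive)] -> [E,I] [MISS #1: read from I]
Op 2: C0 write [C0 write: invalidate none -> C0=M] -> [M,I] [hit: write from E is a silent E->M upgrade, no bus transaction]
Op 3: C1 read [C1 read from I: others=['C0=M'] -> C1=S, others downsized to S] -> [S,S] [MISS #2: read from I]
Op 4: C0 read [C0 read: already in S, no change] -> [S,S] [hit: read from S]
Op 5: C0 write [C0 write: invalidate ['C1=S'] -> C0=M] -> [M,I] [MISS #3: write from S]
Op 6: C1 read [C1 read from I: others=['C0=M'] -> C1=S, others downsized to S] -> [S,S] [MISS #4: read from I]
Op 7: C0 write [C0 write: invalidate ['C1=S'] -> C0=M] -> [M,I] [MISS #5: write from S]
Op 8: C1 write [C1 write: invalidate ['C0=M'] -> C1=M] -> [I,M] [MISS #6: write from I]
Op 9: C1 write [C1 write: already M (modified), no change] -> [I,M] [hit: write from M]
Op 10: C0 read [C0 read from I: others=['C1=M'] -> C0=S, others downsized to S] -> [S,S] [MISS #7: read from I]
Op 11: C1 read [C1 read: already in S, no change] -> [S,S] [hit: read from S]
Op 12: C0 read [C0 read: already in S, no change] -> [S,S] [hit: read from S]

Answer: 7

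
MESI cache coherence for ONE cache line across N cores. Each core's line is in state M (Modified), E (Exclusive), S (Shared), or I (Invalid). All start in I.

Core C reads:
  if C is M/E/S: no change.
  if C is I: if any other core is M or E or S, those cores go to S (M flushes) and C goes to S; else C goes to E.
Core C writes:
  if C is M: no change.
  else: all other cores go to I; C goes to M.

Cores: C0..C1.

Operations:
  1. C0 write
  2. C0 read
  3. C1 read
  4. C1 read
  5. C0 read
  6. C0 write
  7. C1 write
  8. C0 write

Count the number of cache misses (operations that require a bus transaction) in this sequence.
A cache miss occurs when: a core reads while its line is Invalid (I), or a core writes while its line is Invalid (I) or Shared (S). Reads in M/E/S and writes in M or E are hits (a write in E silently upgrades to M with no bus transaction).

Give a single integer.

Op 1: C0 write [C0 write: invalidate none -> C0=M] -> [M,I] [MISS #1: write from I]
Op 2: C0 read [C0 read: already in M, no change] -> [M,I] [hit: read from M]
Op 3: C1 read [C1 read from I: others=['C0=M'] -> C1=S, others downsized to S] -> [S,S] [MISS #2: read from I]
Op 4: C1 read [C1 read: already in S, no change] -> [S,S] [hit: read from S]
Op 5: C0 read [C0 read: already in S, no change] -> [S,S] [hit: read from S]
Op 6: C0 write [C0 write: invalidate ['C1=S'] -> C0=M] -> [M,I] [MISS #3: write from S]
Op 7: C1 write [C1 write: invalidate ['C0=M'] -> C1=M] -> [I,M] [MISS #4: write from I]
Op 8: C0 write [C0 write: invalidate ['C1=M'] -> C0=M] -> [M,I] [MISS #5: write from I]

Answer: 5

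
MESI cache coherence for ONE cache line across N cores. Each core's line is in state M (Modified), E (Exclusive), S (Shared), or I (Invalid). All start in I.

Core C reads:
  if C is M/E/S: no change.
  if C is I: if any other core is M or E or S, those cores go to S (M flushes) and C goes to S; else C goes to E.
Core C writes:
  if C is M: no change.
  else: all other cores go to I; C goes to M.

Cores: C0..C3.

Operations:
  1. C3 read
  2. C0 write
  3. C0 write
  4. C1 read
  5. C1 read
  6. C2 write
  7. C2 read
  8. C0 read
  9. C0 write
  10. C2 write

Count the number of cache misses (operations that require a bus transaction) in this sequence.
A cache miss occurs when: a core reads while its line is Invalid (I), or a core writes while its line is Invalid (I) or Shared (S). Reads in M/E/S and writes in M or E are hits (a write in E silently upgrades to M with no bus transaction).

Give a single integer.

Answer: 7

Derivation:
Op 1: C3 read [C3 read from I: no other sharers -> C3=E (exclusive)] -> [I,I,I,E] [MISS #1: read from I]
Op 2: C0 write [C0 write: invalidate ['C3=E'] -> C0=M] -> [M,I,I,I] [MISS #2: write from I]
Op 3: C0 write [C0 write: already M (modified), no change] -> [M,I,I,I] [hit: write from M]
Op 4: C1 read [C1 read from I: others=['C0=M'] -> C1=S, others downsized to S] -> [S,S,I,I] [MISS #3: read from I]
Op 5: C1 read [C1 read: already in S, no change] -> [S,S,I,I] [hit: read from S]
Op 6: C2 write [C2 write: invalidate ['C0=S', 'C1=S'] -> C2=M] -> [I,I,M,I] [MISS #4: write from I]
Op 7: C2 read [C2 read: already in M, no change] -> [I,I,M,I] [hit: read from M]
Op 8: C0 read [C0 read from I: others=['C2=M'] -> C0=S, others downsized to S] -> [S,I,S,I] [MISS #5: read from I]
Op 9: C0 write [C0 write: invalidate ['C2=S'] -> C0=M] -> [M,I,I,I] [MISS #6: write from S]
Op 10: C2 write [C2 write: invalidate ['C0=M'] -> C2=M] -> [I,I,M,I] [MISS #7: write from I]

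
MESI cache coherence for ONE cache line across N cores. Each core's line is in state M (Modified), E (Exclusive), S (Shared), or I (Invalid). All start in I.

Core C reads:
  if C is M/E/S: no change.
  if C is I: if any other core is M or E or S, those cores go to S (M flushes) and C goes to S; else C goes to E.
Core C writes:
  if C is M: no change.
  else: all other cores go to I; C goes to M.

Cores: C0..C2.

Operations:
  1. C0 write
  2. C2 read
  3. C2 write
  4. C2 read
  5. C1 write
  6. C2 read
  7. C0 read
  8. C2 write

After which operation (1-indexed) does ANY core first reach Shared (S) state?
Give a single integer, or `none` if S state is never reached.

Op 1: C0 write [C0 write: invalidate none -> C0=M] -> [M,I,I]
Op 2: C2 read [C2 read from I: others=['C0=M'] -> C2=S, others downsized to S] -> [S,I,S]
  -> First S state at op 2; remaining ops need not be traced.

Answer: 2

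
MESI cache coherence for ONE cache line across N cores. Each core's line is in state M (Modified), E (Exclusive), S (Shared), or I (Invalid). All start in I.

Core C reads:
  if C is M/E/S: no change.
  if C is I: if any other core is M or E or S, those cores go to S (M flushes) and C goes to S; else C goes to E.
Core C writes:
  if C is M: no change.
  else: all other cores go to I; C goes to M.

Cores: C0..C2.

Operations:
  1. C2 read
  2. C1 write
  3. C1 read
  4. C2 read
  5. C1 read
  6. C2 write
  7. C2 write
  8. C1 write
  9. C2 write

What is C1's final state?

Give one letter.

Answer: I

Derivation:
Op 1: C2 read [C2 read from I: no other sharers -> C2=E (exclusive)] -> [I,I,E]
Op 2: C1 write [C1 write: invalidate ['C2=E'] -> C1=M] -> [I,M,I]
Op 3: C1 read [C1 read: already in M, no change] -> [I,M,I]
Op 4: C2 read [C2 read from I: others=['C1=M'] -> C2=S, others downsized to S] -> [I,S,S]
Op 5: C1 read [C1 read: already in S, no change] -> [I,S,S]
Op 6: C2 write [C2 write: invalidate ['C1=S'] -> C2=M] -> [I,I,M]
Op 7: C2 write [C2 write: already M (modified), no change] -> [I,I,M]
Op 8: C1 write [C1 write: invalidate ['C2=M'] -> C1=M] -> [I,M,I]
Op 9: C2 write [C2 write: invalidate ['C1=M'] -> C2=M] -> [I,I,M]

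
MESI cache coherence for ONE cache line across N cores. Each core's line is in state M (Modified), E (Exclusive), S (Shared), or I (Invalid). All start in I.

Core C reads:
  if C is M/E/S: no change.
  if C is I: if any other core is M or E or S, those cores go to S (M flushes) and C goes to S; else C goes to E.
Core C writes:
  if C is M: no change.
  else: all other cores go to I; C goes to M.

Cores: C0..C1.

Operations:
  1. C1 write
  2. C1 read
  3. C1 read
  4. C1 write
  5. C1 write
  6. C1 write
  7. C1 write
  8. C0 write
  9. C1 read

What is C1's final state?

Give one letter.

Op 1: C1 write [C1 write: invalidate none -> C1=M] -> [I,M]
Op 2: C1 read [C1 read: already in M, no change] -> [I,M]
Op 3: C1 read [C1 read: already in M, no change] -> [I,M]
Op 4: C1 write [C1 write: already M (modified), no change] -> [I,M]
Op 5: C1 write [C1 write: already M (modified), no change] -> [I,M]
Op 6: C1 write [C1 write: already M (modified), no change] -> [I,M]
Op 7: C1 write [C1 write: already M (modified), no change] -> [I,M]
Op 8: C0 write [C0 write: invalidate ['C1=M'] -> C0=M] -> [M,I]
Op 9: C1 read [C1 read from I: others=['C0=M'] -> C1=S, others downsized to S] -> [S,S]

Answer: S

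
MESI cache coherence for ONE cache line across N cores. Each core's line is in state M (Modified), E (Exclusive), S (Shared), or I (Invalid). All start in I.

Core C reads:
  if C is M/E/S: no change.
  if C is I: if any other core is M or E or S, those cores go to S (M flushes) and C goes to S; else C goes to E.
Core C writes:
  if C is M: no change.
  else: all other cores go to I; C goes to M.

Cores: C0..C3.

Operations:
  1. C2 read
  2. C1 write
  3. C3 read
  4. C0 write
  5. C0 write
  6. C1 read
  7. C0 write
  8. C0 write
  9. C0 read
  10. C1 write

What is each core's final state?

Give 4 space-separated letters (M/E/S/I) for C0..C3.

Answer: I M I I

Derivation:
Op 1: C2 read [C2 read from I: no other sharers -> C2=E (exclusive)] -> [I,I,E,I]
Op 2: C1 write [C1 write: invalidate ['C2=E'] -> C1=M] -> [I,M,I,I]
Op 3: C3 read [C3 read from I: others=['C1=M'] -> C3=S, others downsized to S] -> [I,S,I,S]
Op 4: C0 write [C0 write: invalidate ['C1=S', 'C3=S'] -> C0=M] -> [M,I,I,I]
Op 5: C0 write [C0 write: already M (modified), no change] -> [M,I,I,I]
Op 6: C1 read [C1 read from I: others=['C0=M'] -> C1=S, others downsized to S] -> [S,S,I,I]
Op 7: C0 write [C0 write: invalidate ['C1=S'] -> C0=M] -> [M,I,I,I]
Op 8: C0 write [C0 write: already M (modified), no change] -> [M,I,I,I]
Op 9: C0 read [C0 read: already in M, no change] -> [M,I,I,I]
Op 10: C1 write [C1 write: invalidate ['C0=M'] -> C1=M] -> [I,M,I,I]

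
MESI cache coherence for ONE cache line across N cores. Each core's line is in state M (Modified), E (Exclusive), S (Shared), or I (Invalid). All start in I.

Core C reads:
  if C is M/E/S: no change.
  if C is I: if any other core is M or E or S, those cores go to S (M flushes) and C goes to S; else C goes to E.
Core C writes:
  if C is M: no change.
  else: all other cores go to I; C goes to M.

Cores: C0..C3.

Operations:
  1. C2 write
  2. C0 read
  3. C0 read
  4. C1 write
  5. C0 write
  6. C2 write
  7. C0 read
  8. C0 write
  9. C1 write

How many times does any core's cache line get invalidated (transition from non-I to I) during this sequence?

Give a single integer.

Answer: 6

Derivation:
Op 1: C2 write [C2 write: invalidate none -> C2=M] -> [I,I,M,I] (invalidations this op: 0; running total: 0)
Op 2: C0 read [C0 read from I: others=['C2=M'] -> C0=S, others downsized to S] -> [S,I,S,I] (invalidations this op: 0; running total: 0)
Op 3: C0 read [C0 read: already in S, no change] -> [S,I,S,I] (invalidations this op: 0; running total: 0)
Op 4: C1 write [C1 write: invalidate ['C0=S', 'C2=S'] -> C1=M] -> [I,M,I,I] (invalidations this op: 2; running total: 2)
Op 5: C0 write [C0 write: invalidate ['C1=M'] -> C0=M] -> [M,I,I,I] (invalidations this op: 1; running total: 3)
Op 6: C2 write [C2 write: invalidate ['C0=M'] -> C2=M] -> [I,I,M,I] (invalidations this op: 1; running total: 4)
Op 7: C0 read [C0 read from I: others=['C2=M'] -> C0=S, others downsized to S] -> [S,I,S,I] (invalidations this op: 0; running total: 4)
Op 8: C0 write [C0 write: invalidate ['C2=S'] -> C0=M] -> [M,I,I,I] (invalidations this op: 1; running total: 5)
Op 9: C1 write [C1 write: invalidate ['C0=M'] -> C1=M] -> [I,M,I,I] (invalidations this op: 1; running total: 6)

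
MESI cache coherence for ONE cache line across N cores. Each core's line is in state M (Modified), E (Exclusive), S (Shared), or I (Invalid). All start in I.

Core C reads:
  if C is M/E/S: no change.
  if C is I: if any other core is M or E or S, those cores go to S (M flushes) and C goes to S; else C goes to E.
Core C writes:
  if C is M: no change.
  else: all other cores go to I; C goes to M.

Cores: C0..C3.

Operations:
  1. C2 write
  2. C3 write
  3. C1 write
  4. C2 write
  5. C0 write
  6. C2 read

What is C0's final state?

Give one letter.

Op 1: C2 write [C2 write: invalidate none -> C2=M] -> [I,I,M,I]
Op 2: C3 write [C3 write: invalidate ['C2=M'] -> C3=M] -> [I,I,I,M]
Op 3: C1 write [C1 write: invalidate ['C3=M'] -> C1=M] -> [I,M,I,I]
Op 4: C2 write [C2 write: invalidate ['C1=M'] -> C2=M] -> [I,I,M,I]
Op 5: C0 write [C0 write: invalidate ['C2=M'] -> C0=M] -> [M,I,I,I]
Op 6: C2 read [C2 read from I: others=['C0=M'] -> C2=S, others downsized to S] -> [S,I,S,I]

Answer: S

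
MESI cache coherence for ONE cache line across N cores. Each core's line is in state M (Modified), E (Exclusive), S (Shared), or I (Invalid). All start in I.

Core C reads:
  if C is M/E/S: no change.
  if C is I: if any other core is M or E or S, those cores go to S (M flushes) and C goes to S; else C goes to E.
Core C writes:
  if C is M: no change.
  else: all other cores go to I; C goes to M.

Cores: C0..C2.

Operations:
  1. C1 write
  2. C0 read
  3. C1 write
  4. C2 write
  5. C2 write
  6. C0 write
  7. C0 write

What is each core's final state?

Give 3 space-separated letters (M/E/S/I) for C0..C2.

Answer: M I I

Derivation:
Op 1: C1 write [C1 write: invalidate none -> C1=M] -> [I,M,I]
Op 2: C0 read [C0 read from I: others=['C1=M'] -> C0=S, others downsized to S] -> [S,S,I]
Op 3: C1 write [C1 write: invalidate ['C0=S'] -> C1=M] -> [I,M,I]
Op 4: C2 write [C2 write: invalidate ['C1=M'] -> C2=M] -> [I,I,M]
Op 5: C2 write [C2 write: already M (modified), no change] -> [I,I,M]
Op 6: C0 write [C0 write: invalidate ['C2=M'] -> C0=M] -> [M,I,I]
Op 7: C0 write [C0 write: already M (modified), no change] -> [M,I,I]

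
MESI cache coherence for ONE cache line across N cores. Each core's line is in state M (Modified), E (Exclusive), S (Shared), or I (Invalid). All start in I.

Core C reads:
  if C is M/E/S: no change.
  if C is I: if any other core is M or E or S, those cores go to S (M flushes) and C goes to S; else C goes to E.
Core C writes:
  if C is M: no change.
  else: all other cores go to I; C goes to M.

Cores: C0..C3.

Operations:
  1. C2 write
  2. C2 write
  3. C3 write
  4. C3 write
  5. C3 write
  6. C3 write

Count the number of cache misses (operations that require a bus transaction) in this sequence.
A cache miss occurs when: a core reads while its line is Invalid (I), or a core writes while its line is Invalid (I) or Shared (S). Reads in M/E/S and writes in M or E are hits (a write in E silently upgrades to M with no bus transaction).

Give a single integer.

Op 1: C2 write [C2 write: invalidate none -> C2=M] -> [I,I,M,I] [MISS #1: write from I]
Op 2: C2 write [C2 write: already M (modified), no change] -> [I,I,M,I] [hit: write from M]
Op 3: C3 write [C3 write: invalidate ['C2=M'] -> C3=M] -> [I,I,I,M] [MISS #2: write from I]
Op 4: C3 write [C3 write: already M (modified), no change] -> [I,I,I,M] [hit: write from M]
Op 5: C3 write [C3 write: already M (modified), no change] -> [I,I,I,M] [hit: write from M]
Op 6: C3 write [C3 write: already M (modified), no change] -> [I,I,I,M] [hit: write from M]

Answer: 2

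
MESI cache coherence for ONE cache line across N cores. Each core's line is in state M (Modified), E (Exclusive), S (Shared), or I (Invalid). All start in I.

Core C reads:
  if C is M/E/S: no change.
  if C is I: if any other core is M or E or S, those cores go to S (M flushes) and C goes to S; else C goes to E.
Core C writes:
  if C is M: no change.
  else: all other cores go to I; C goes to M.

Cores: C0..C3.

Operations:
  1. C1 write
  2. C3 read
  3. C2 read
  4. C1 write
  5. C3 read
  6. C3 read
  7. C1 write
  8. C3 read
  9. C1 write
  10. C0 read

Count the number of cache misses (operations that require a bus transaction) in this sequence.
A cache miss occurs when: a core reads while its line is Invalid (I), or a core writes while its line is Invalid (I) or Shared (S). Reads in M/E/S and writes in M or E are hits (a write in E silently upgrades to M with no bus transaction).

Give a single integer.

Answer: 9

Derivation:
Op 1: C1 write [C1 write: invalidate none -> C1=M] -> [I,M,I,I] [MISS #1: write from I]
Op 2: C3 read [C3 read from I: others=['C1=M'] -> C3=S, others downsized to S] -> [I,S,I,S] [MISS #2: read from I]
Op 3: C2 read [C2 read from I: others=['C1=S', 'C3=S'] -> C2=S, others downsized to S] -> [I,S,S,S] [MISS #3: read from I]
Op 4: C1 write [C1 write: invalidate ['C2=S', 'C3=S'] -> C1=M] -> [I,M,I,I] [MISS #4: write from S]
Op 5: C3 read [C3 read from I: others=['C1=M'] -> C3=S, others downsized to S] -> [I,S,I,S] [MISS #5: read from I]
Op 6: C3 read [C3 read: already in S, no change] -> [I,S,I,S] [hit: read from S]
Op 7: C1 write [C1 write: invalidate ['C3=S'] -> C1=M] -> [I,M,I,I] [MISS #6: write from S]
Op 8: C3 read [C3 read from I: others=['C1=M'] -> C3=S, others downsized to S] -> [I,S,I,S] [MISS #7: read from I]
Op 9: C1 write [C1 write: invalidate ['C3=S'] -> C1=M] -> [I,M,I,I] [MISS #8: write from S]
Op 10: C0 read [C0 read from I: others=['C1=M'] -> C0=S, others downsized to S] -> [S,S,I,I] [MISS #9: read from I]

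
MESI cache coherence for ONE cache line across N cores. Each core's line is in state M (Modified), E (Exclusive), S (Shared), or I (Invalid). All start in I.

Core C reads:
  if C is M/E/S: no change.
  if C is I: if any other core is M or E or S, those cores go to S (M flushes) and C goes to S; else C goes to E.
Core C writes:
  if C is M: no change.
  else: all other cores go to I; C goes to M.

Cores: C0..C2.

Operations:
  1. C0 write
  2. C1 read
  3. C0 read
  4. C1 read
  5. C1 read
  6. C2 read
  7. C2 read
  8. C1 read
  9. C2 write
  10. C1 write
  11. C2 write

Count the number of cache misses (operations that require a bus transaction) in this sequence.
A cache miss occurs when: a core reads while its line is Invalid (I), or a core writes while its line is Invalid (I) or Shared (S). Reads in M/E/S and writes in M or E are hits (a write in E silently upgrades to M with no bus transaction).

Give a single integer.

Answer: 6

Derivation:
Op 1: C0 write [C0 write: invalidate none -> C0=M] -> [M,I,I] [MISS #1: write from I]
Op 2: C1 read [C1 read from I: others=['C0=M'] -> C1=S, others downsized to S] -> [S,S,I] [MISS #2: read from I]
Op 3: C0 read [C0 read: already in S, no change] -> [S,S,I] [hit: read from S]
Op 4: C1 read [C1 read: already in S, no change] -> [S,S,I] [hit: read from S]
Op 5: C1 read [C1 read: already in S, no change] -> [S,S,I] [hit: read from S]
Op 6: C2 read [C2 read from I: others=['C0=S', 'C1=S'] -> C2=S, others downsized to S] -> [S,S,S] [MISS #3: read from I]
Op 7: C2 read [C2 read: already in S, no change] -> [S,S,S] [hit: read from S]
Op 8: C1 read [C1 read: already in S, no change] -> [S,S,S] [hit: read from S]
Op 9: C2 write [C2 write: invalidate ['C0=S', 'C1=S'] -> C2=M] -> [I,I,M] [MISS #4: write from S]
Op 10: C1 write [C1 write: invalidate ['C2=M'] -> C1=M] -> [I,M,I] [MISS #5: write from I]
Op 11: C2 write [C2 write: invalidate ['C1=M'] -> C2=M] -> [I,I,M] [MISS #6: write from I]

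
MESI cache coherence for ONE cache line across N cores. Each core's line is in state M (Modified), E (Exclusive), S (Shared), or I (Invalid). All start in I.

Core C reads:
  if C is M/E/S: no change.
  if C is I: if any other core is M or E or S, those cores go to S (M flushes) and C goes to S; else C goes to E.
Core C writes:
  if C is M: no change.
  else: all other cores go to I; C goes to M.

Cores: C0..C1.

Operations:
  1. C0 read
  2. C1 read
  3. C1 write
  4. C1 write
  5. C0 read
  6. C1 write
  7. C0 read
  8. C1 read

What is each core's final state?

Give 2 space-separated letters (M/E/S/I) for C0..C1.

Answer: S S

Derivation:
Op 1: C0 read [C0 read from I: no other sharers -> C0=E (exclusive)] -> [E,I]
Op 2: C1 read [C1 read from I: others=['C0=E'] -> C1=S, others downsized to S] -> [S,S]
Op 3: C1 write [C1 write: invalidate ['C0=S'] -> C1=M] -> [I,M]
Op 4: C1 write [C1 write: already M (modified), no change] -> [I,M]
Op 5: C0 read [C0 read from I: others=['C1=M'] -> C0=S, others downsized to S] -> [S,S]
Op 6: C1 write [C1 write: invalidate ['C0=S'] -> C1=M] -> [I,M]
Op 7: C0 read [C0 read from I: others=['C1=M'] -> C0=S, others downsized to S] -> [S,S]
Op 8: C1 read [C1 read: already in S, no change] -> [S,S]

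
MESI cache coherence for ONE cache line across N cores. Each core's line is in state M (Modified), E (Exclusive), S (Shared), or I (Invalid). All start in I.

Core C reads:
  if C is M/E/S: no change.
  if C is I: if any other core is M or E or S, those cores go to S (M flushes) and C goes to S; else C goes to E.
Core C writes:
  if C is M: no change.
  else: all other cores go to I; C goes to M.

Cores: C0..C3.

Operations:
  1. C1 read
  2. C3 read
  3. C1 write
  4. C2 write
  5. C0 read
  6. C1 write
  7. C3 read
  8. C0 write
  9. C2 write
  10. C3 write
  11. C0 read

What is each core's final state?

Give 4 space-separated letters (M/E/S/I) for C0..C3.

Op 1: C1 read [C1 read from I: no other sharers -> C1=E (exclusive)] -> [I,E,I,I]
Op 2: C3 read [C3 read from I: others=['C1=E'] -> C3=S, others downsized to S] -> [I,S,I,S]
Op 3: C1 write [C1 write: invalidate ['C3=S'] -> C1=M] -> [I,M,I,I]
Op 4: C2 write [C2 write: invalidate ['C1=M'] -> C2=M] -> [I,I,M,I]
Op 5: C0 read [C0 read from I: others=['C2=M'] -> C0=S, others downsized to S] -> [S,I,S,I]
Op 6: C1 write [C1 write: invalidate ['C0=S', 'C2=S'] -> C1=M] -> [I,M,I,I]
Op 7: C3 read [C3 read from I: others=['C1=M'] -> C3=S, others downsized to S] -> [I,S,I,S]
Op 8: C0 write [C0 write: invalidate ['C1=S', 'C3=S'] -> C0=M] -> [M,I,I,I]
Op 9: C2 write [C2 write: invalidate ['C0=M'] -> C2=M] -> [I,I,M,I]
Op 10: C3 write [C3 write: invalidate ['C2=M'] -> C3=M] -> [I,I,I,M]
Op 11: C0 read [C0 read from I: others=['C3=M'] -> C0=S, others downsized to S] -> [S,I,I,S]

Answer: S I I S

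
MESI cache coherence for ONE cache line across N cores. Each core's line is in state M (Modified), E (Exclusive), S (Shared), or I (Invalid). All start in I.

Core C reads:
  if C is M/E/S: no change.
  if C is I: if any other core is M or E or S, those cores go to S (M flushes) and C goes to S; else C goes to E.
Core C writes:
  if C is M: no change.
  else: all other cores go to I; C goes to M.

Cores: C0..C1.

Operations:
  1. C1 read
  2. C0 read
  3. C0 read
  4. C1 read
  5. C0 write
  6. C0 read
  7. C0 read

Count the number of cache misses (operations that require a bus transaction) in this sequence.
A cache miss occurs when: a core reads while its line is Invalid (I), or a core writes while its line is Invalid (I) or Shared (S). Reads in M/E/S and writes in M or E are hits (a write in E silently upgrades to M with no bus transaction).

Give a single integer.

Op 1: C1 read [C1 read from I: no other sharers -> C1=E (exclusive)] -> [I,E] [MISS #1: read from I]
Op 2: C0 read [C0 read from I: others=['C1=E'] -> C0=S, others downsized to S] -> [S,S] [MISS #2: read from I]
Op 3: C0 read [C0 read: already in S, no change] -> [S,S] [hit: read from S]
Op 4: C1 read [C1 read: already in S, no change] -> [S,S] [hit: read from S]
Op 5: C0 write [C0 write: invalidate ['C1=S'] -> C0=M] -> [M,I] [MISS #3: write from S]
Op 6: C0 read [C0 read: already in M, no change] -> [M,I] [hit: read from M]
Op 7: C0 read [C0 read: already in M, no change] -> [M,I] [hit: read from M]

Answer: 3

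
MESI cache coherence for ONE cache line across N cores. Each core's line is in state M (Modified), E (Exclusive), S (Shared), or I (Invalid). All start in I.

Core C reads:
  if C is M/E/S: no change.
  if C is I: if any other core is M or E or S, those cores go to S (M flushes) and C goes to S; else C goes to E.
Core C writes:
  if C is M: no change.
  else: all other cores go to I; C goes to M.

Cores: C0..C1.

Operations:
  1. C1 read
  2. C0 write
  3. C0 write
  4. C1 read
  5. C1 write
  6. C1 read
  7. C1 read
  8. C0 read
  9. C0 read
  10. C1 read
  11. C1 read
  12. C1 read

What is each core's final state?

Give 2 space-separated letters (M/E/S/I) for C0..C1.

Op 1: C1 read [C1 read from I: no other sharers -> C1=E (exclusive)] -> [I,E]
Op 2: C0 write [C0 write: invalidate ['C1=E'] -> C0=M] -> [M,I]
Op 3: C0 write [C0 write: already M (modified), no change] -> [M,I]
Op 4: C1 read [C1 read from I: others=['C0=M'] -> C1=S, others downsized to S] -> [S,S]
Op 5: C1 write [C1 write: invalidate ['C0=S'] -> C1=M] -> [I,M]
Op 6: C1 read [C1 read: already in M, no change] -> [I,M]
Op 7: C1 read [C1 read: already in M, no change] -> [I,M]
Op 8: C0 read [C0 read from I: others=['C1=M'] -> C0=S, others downsized to S] -> [S,S]
Op 9: C0 read [C0 read: already in S, no change] -> [S,S]
Op 10: C1 read [C1 read: already in S, no change] -> [S,S]
Op 11: C1 read [C1 read: already in S, no change] -> [S,S]
Op 12: C1 read [C1 read: already in S, no change] -> [S,S]

Answer: S S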